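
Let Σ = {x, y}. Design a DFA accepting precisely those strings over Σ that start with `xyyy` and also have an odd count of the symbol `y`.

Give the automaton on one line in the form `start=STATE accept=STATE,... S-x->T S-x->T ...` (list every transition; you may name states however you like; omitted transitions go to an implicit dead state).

start=q0 accept=q5 q0-x->q1 q0-y->q2 q1-x->q2 q1-y->q3 q2-x->q2 q2-y->q2 q3-x->q2 q3-y->q4 q4-x->q2 q4-y->q5 q5-x->q5 q5-y->q6 q6-x->q6 q6-y->q5

Handle the two conditions separately and then intersect. One (6 states) tracks whether the input so far still matches the prefix `xyyy`; the other (2 states) tracks the count of `y`s modulo 2. Each combined state is a pair, one component from each; accept when both components accept. Minimizing collapses redundant product states.
A 7-state machine:
        x   y  
>  q0   q1  q2 
   q1   q2  q3 
   q2   q2  q2 
   q3   q2  q4 
   q4   q2  q5 
 * q5   q5  q6 
   q6   q6  q5 
(> = start, * = accepting)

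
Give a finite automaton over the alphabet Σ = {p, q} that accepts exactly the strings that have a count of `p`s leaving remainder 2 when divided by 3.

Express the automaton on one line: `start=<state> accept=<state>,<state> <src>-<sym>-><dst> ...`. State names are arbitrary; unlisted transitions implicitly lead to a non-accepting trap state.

The only thing that matters is how many `p`s have appeared, reduced mod 3. Use one state per residue: s0 for 0, …, s2 for 2. Reading `p` moves to the next residue; anything else stays put. s2 is accepting.
A 3-state machine:
        p   q  
>  s0   s1  s0 
   s1   s2  s1 
 * s2   s0  s2 
(> = start, * = accepting)

start=s0 accept=s2 s0-p->s1 s0-q->s0 s1-p->s2 s1-q->s1 s2-p->s0 s2-q->s2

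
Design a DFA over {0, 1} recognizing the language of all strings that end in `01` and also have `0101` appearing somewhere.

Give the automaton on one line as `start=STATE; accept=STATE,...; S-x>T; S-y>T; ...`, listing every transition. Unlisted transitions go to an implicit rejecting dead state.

start=s0; accept=s4; s0-0>s1; s0-1>s0; s1-0>s1; s1-1>s2; s2-0>s3; s2-1>s0; s3-0>s1; s3-1>s4; s4-0>s5; s4-1>s6; s5-0>s5; s5-1>s4; s6-0>s5; s6-1>s6

Run two small machines in parallel and take their product. The first has 3 states tracking how much of the suffix `01` has currently been matched; the second has 5 states tracking whether and how much of `0101` has been seen. A product state is a pair (one from each), accepting exactly when both do.
        0   1  
>  s0   s1  s0 
   s1   s1  s2 
   s2   s3  s0 
   s3   s1  s4 
 * s4   s5  s6 
   s5   s5  s4 
   s6   s5  s6 
(> = start, * = accepting)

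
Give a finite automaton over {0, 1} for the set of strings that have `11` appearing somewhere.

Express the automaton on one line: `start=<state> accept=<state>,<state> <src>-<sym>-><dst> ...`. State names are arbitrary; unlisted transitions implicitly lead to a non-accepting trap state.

start=S0 accept=S2 S0-0->S0 S0-1->S1 S1-0->S0 S1-1->S2 S2-0->S2 S2-1->S2

States S0..S1 record the length of the longest prefix of `11` that matches the current input suffix. Reaching S2 means `11` has been seen, and we stay there forever. Accept from S2.
        0   1  
>  S0   S0  S1 
   S1   S0  S2 
 * S2   S2  S2 
(> = start, * = accepting)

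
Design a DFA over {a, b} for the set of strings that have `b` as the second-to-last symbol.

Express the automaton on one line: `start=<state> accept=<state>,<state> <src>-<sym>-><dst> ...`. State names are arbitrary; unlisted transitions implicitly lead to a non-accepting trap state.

A DFA must remember the last 2 symbols (since which symbol is second-to-last isn't known until the input ends). Use one state per possible window of the last ≤2 symbols; accept from those whose window starts with `b`.
7 states suffice.
        a   b  
>  S0   S1  S2 
   S1   S3  S4 
   S2   S5  S6 
   S3   S3  S4 
   S4   S5  S6 
 * S5   S3  S4 
 * S6   S5  S6 
(> = start, * = accepting)

start=S0 accept=S5,S6 S0-a->S1 S0-b->S2 S1-a->S3 S1-b->S4 S2-a->S5 S2-b->S6 S3-a->S3 S3-b->S4 S4-a->S5 S4-b->S6 S5-a->S3 S5-b->S4 S6-a->S5 S6-b->S6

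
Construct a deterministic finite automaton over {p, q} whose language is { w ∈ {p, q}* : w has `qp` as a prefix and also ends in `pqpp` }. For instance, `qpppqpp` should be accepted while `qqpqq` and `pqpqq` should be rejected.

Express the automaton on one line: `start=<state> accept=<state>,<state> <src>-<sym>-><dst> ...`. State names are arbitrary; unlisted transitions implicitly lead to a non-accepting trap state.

Build one automaton per condition and run them in lockstep. One (4 states) tracks whether the input so far still matches the prefix `qp`; the other (5 states) tracks how much of the suffix `pqpp` has currently been matched. Each combined state is a pair, one component from each; accept when both components accept. After merging equivalent states the machine shrinks.
An 8-state machine:
       p  q 
>  A   B  C 
   B   B  B 
   C   D  B 
   D   D  E 
   E   F  G 
   F   H  E 
   G   D  G 
 * H   D  E 
(> = start, * = accepting)

start=A accept=H A-p->B A-q->C B-p->B B-q->B C-p->D C-q->B D-p->D D-q->E E-p->F E-q->G F-p->H F-q->E G-p->D G-q->G H-p->D H-q->E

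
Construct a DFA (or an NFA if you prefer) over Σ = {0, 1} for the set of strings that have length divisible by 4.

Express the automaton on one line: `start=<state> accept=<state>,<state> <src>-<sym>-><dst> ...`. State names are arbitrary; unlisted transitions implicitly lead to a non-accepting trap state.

Only the length mod 4 matters, so use a 4-cycle: from any state, every input symbol moves to the next state, wrapping q3 back to q0. Mark q0 accepting.
A 4-state machine:
        0   1  
>* q0   q1  q1 
   q1   q2  q2 
   q2   q3  q3 
   q3   q0  q0 
(> = start, * = accepting)

start=q0 accept=q0 q0-0->q1 q0-1->q1 q1-0->q2 q1-1->q2 q2-0->q3 q2-1->q3 q3-0->q0 q3-1->q0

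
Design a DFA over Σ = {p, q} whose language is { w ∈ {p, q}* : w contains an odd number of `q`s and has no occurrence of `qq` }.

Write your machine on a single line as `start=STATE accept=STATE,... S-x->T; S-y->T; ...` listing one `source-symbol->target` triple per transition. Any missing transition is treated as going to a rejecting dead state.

start=s0; accept=s1,s2; s0-p->s0; s0-q->s1; s1-p->s2; s1-q->s3; s2-p->s2; s2-q->s4; s3-p->s3; s3-q->s5; s4-p->s0; s4-q->s5; s5-p->s5; s5-q->s3

Build one automaton per condition and run them in lockstep. One (2 states) tracks the count of `q`s modulo 2; the other (3 states) tracks partial matches of the forbidden pattern `qq`. Each combined state is a pair, one component from each; accept when both components accept.
A 6-state machine:
        p   q  
>  s0   s0  s1 
 * s1   s2  s3 
 * s2   s2  s4 
   s3   s3  s5 
   s4   s0  s5 
   s5   s5  s3 
(> = start, * = accepting)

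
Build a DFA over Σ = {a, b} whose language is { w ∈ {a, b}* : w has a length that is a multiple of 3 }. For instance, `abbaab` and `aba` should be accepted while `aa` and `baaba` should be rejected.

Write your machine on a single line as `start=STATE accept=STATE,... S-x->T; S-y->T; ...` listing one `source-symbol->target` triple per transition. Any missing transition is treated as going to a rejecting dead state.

Count input length modulo 3: every symbol advances one step around the cycle q0 → q1 → q2 → q0. Accept at q0.
A 3-state machine:
        a   b  
>* q0   q1  q1 
   q1   q2  q2 
   q2   q0  q0 
(> = start, * = accepting)

start=q0; accept=q0; q0-a->q1; q0-b->q1; q1-a->q2; q1-b->q2; q2-a->q0; q2-b->q0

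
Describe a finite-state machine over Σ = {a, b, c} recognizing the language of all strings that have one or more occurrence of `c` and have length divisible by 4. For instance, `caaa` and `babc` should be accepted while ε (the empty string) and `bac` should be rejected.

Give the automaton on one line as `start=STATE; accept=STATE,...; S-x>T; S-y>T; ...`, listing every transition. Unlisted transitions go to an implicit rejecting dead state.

Run two small machines in parallel and take their product. One (3 states) tracks the count of `c`s, saturating at 2; the other (4 states) tracks the input length modulo 4. Each combined state is a pair, one component from each; accept when both components accept. After merging equivalent states the machine shrinks.
With 8 states:
        a   b   c  
>  q0   q1  q1  q2 
   q1   q3  q3  q4 
   q2   q4  q4  q4 
   q3   q5  q5  q6 
   q4   q6  q6  q6 
   q5   q0  q0  q7 
   q6   q7  q7  q7 
 * q7   q2  q2  q2 
(> = start, * = accepting)

start=q0; accept=q7; q0-a>q1; q0-b>q1; q0-c>q2; q1-a>q3; q1-b>q3; q1-c>q4; q2-a>q4; q2-b>q4; q2-c>q4; q3-a>q5; q3-b>q5; q3-c>q6; q4-a>q6; q4-b>q6; q4-c>q6; q5-a>q0; q5-b>q0; q5-c>q7; q6-a>q7; q6-b>q7; q6-c>q7; q7-a>q2; q7-b>q2; q7-c>q2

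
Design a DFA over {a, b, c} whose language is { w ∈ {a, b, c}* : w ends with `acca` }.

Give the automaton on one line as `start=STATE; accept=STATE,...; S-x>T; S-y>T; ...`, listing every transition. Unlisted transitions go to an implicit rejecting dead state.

Remember how much of `acca` the current input suffix matches. State S0 means no match yet; S1 means the last symbol is `a`; S2 means the last 2 symbols are `ac`; S3 means the last 3 symbols are `acc`; S4 means the last 4 symbols are `acca`. Only S4 accepts. On a mismatch, fall back to the longest proper suffix that is still a prefix of `acca`.
With 5 states:
        a   b   c  
>  S0   S1  S0  S0 
   S1   S1  S0  S2 
   S2   S1  S0  S3 
   S3   S4  S0  S0 
 * S4   S1  S0  S2 
(> = start, * = accepting)

start=S0; accept=S4; S0-a>S1; S0-b>S0; S0-c>S0; S1-a>S1; S1-b>S0; S1-c>S2; S2-a>S1; S2-b>S0; S2-c>S3; S3-a>S4; S3-b>S0; S3-c>S0; S4-a>S1; S4-b>S0; S4-c>S2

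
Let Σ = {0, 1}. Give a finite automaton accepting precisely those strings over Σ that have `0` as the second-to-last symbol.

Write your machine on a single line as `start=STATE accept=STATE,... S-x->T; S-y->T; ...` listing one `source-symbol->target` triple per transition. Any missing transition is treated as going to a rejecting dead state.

start=S0; accept=S3,S4; S0-0->S1; S0-1->S2; S1-0->S3; S1-1->S4; S2-0->S5; S2-1->S6; S3-0->S3; S3-1->S4; S4-0->S5; S4-1->S6; S5-0->S3; S5-1->S4; S6-0->S5; S6-1->S6

A DFA must remember the last 2 symbols (since which symbol is second-to-last isn't known until the input ends). Use one state per possible window of the last ≤2 symbols; accept from those whose window starts with `0`.
With 7 states:
        0   1  
>  S0   S1  S2 
   S1   S3  S4 
   S2   S5  S6 
 * S3   S3  S4 
 * S4   S5  S6 
   S5   S3  S4 
   S6   S5  S6 
(> = start, * = accepting)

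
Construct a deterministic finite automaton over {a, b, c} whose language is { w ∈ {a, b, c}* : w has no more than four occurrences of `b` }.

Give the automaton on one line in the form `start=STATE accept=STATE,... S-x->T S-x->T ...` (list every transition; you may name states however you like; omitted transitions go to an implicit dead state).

start=S0 accept=S0,S1,S2,S3,S4 S0-a->S0 S0-b->S1 S0-c->S0 S1-a->S1 S1-b->S2 S1-c->S1 S2-a->S2 S2-b->S3 S2-c->S2 S3-a->S3 S3-b->S4 S3-c->S3 S4-a->S4 S4-b->S5 S4-c->S4 S5-a->S5 S5-b->S5 S5-c->S5

Count `b`s, saturating at 5: states S0 through S4 mean 0 through 4 `b`s seen; S5 means more than 4. Each `b` increments (capped at S5); other symbols loop. Accept from {S0, S1, S2, S3, S4}.
6 states suffice.
        a   b   c  
>* S0   S0  S1  S0 
 * S1   S1  S2  S1 
 * S2   S2  S3  S2 
 * S3   S3  S4  S3 
 * S4   S4  S5  S4 
   S5   S5  S5  S5 
(> = start, * = accepting)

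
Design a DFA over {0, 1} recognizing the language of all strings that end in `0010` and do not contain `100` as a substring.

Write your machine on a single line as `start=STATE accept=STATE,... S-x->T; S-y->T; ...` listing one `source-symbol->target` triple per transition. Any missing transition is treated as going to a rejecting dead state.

start=q0; accept=q7; q0-0->q1; q0-1->q2; q1-0->q3; q1-1->q2; q2-0->q4; q2-1->q2; q3-0->q3; q3-1->q5; q4-0->q6; q4-1->q2; q5-0->q7; q5-1->q2; q6-0->q6; q6-1->q8; q7-0->q6; q7-1->q2; q8-0->q9; q8-1->q10; q9-0->q6; q9-1->q10; q10-0->q11; q10-1->q10; q11-0->q6; q11-1->q10

Handle the two conditions separately and then intersect. The first has 5 states tracking how much of the suffix `0010` has currently been matched; the second has 4 states tracking partial matches of the forbidden pattern `100`. A product state is a pair (one from each), accepting exactly when both do.
12 states suffice.
          0    1  
>  q0     q1   q2 
   q1     q3   q2 
   q2     q4   q2 
   q3     q3   q5 
   q4     q6   q2 
   q5     q7   q2 
   q6     q6   q8 
 * q7     q6   q2 
   q8     q9  q10 
   q9     q6  q10 
   q10   q11  q10 
   q11    q6  q10 
(> = start, * = accepting)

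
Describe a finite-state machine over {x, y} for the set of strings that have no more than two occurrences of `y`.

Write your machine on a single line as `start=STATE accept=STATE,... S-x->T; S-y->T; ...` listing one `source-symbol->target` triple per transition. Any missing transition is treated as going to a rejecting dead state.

Only the number of `y`s matters, and only up to 3. Make a chain s0 → s1 → s2 → s3 advanced by each `y` (with s3 absorbing); every other symbol self-loops. The accepting set is {s0, s1, s2}.
A 4-state machine:
        x   y  
>* s0   s0  s1 
 * s1   s1  s2 
 * s2   s2  s3 
   s3   s3  s3 
(> = start, * = accepting)

start=s0; accept=s0,s1,s2; s0-x->s0; s0-y->s1; s1-x->s1; s1-y->s2; s2-x->s2; s2-y->s3; s3-x->s3; s3-y->s3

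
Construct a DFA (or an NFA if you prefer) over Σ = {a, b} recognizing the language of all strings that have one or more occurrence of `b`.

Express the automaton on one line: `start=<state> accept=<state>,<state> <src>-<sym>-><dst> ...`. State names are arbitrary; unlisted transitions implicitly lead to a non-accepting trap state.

start=S0 accept=S1,S2 S0-a->S0 S0-b->S1 S1-a->S1 S1-b->S2 S2-a->S2 S2-b->S2

Count `b`s, saturating at 2: state S0 means no `b` yet, S1 means one `b` seen, S2 means more than one. Each `b` increments (capped at S2); other symbols loop. Accept from {S1, S2}.
A 3-state machine:
        a   b  
>  S0   S0  S1 
 * S1   S1  S2 
 * S2   S2  S2 
(> = start, * = accepting)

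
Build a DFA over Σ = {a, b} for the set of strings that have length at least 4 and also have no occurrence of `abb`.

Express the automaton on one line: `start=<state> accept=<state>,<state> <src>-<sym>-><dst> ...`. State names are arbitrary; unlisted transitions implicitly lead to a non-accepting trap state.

start=q0 accept=q10,q11,q12 q0-a->q1 q0-b->q2 q1-a->q3 q1-b->q4 q2-a->q3 q2-b->q5 q3-a->q6 q3-b->q7 q4-a->q6 q4-b->q8 q5-a->q6 q5-b->q9 q6-a->q10 q6-b->q11 q7-a->q10 q7-b->q8 q8-a->q8 q8-b->q8 q9-a->q10 q9-b->q12 q10-a->q10 q10-b->q11 q11-a->q10 q11-b->q8 q12-a->q10 q12-b->q12

Build one automaton per condition and run them in lockstep. One (6 states) tracks the input length, saturating at 5; the other (4 states) tracks partial matches of the forbidden pattern `abb`. Each combined state is a pair, one component from each; accept when both components accept. After merging equivalent states the machine shrinks.
With 13 states:
          a    b  
>  q0     q1   q2 
   q1     q3   q4 
   q2     q3   q5 
   q3     q6   q7 
   q4     q6   q8 
   q5     q6   q9 
   q6    q10  q11 
   q7    q10   q8 
   q8     q8   q8 
   q9    q10  q12 
 * q10   q10  q11 
 * q11   q10   q8 
 * q12   q10  q12 
(> = start, * = accepting)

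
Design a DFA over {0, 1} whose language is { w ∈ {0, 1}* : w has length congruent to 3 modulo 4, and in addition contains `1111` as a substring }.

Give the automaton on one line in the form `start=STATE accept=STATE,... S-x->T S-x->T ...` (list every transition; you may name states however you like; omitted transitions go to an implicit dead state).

Run two small machines in parallel and take their product. One (4 states) tracks the input length modulo 4; the other (5 states) tracks whether and how much of `1111` has been seen. Each combined state is a pair, one component from each; accept when both components accept.
20 states suffice.
          0    1  
>  q0     q1   q2 
   q1     q3   q4 
   q2     q3   q5 
   q3     q6   q7 
   q4     q6   q8 
   q5     q6   q9 
   q6     q0  q10 
   q7     q0  q11 
   q8     q0  q12 
   q9     q0  q13 
   q10    q1  q14 
   q11    q1  q15 
   q12    q1  q16 
   q13   q16  q16 
   q14    q3  q17 
   q15    q3  q18 
   q16   q18  q18 
   q17    q6  q19 
   q18   q19  q19 
 * q19   q13  q13 
(> = start, * = accepting)

start=q0 accept=q19 q0-0->q1 q0-1->q2 q1-0->q3 q1-1->q4 q2-0->q3 q2-1->q5 q3-0->q6 q3-1->q7 q4-0->q6 q4-1->q8 q5-0->q6 q5-1->q9 q6-0->q0 q6-1->q10 q7-0->q0 q7-1->q11 q8-0->q0 q8-1->q12 q9-0->q0 q9-1->q13 q10-0->q1 q10-1->q14 q11-0->q1 q11-1->q15 q12-0->q1 q12-1->q16 q13-0->q16 q13-1->q16 q14-0->q3 q14-1->q17 q15-0->q3 q15-1->q18 q16-0->q18 q16-1->q18 q17-0->q6 q17-1->q19 q18-0->q19 q18-1->q19 q19-0->q13 q19-1->q13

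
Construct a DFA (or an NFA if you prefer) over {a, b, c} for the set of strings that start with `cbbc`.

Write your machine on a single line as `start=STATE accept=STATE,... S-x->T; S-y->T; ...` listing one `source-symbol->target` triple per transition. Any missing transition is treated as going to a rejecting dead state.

start=q0; accept=q4; q0-a->q5; q0-b->q5; q0-c->q1; q1-a->q5; q1-b->q2; q1-c->q5; q2-a->q5; q2-b->q3; q2-c->q5; q3-a->q5; q3-b->q5; q3-c->q4; q4-a->q4; q4-b->q4; q4-c->q4; q5-a->q5; q5-b->q5; q5-c->q5

Walk along `cbbc` while the input agrees: from q0 take `c` to q1, and so on. Any deviation drops to the rejecting sink q5. Once q4 is reached the prefix is confirmed and every continuation is accepted.
        a   b   c  
>  q0   q5  q5  q1 
   q1   q5  q2  q5 
   q2   q5  q3  q5 
   q3   q5  q5  q4 
 * q4   q4  q4  q4 
   q5   q5  q5  q5 
(> = start, * = accepting)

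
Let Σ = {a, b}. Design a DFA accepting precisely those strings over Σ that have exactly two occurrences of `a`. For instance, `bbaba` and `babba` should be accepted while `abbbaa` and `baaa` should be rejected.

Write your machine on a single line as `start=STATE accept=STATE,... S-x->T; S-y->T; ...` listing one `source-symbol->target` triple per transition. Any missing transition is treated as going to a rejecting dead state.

Count `a`s, saturating at 3: states q0 through q2 mean 0 through 2 `a`s seen; q3 means more than 2. Each `a` increments (capped at q3); other symbols loop. Accept from {q2}.
With 4 states:
        a   b  
>  q0   q1  q0 
   q1   q2  q1 
 * q2   q3  q2 
   q3   q3  q3 
(> = start, * = accepting)

start=q0; accept=q2; q0-a->q1; q0-b->q0; q1-a->q2; q1-b->q1; q2-a->q3; q2-b->q2; q3-a->q3; q3-b->q3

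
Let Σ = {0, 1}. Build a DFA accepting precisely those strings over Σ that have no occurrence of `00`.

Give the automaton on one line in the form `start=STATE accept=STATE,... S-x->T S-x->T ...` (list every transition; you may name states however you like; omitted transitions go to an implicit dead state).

start=q0 accept=q0,q1 q0-0->q1 q0-1->q0 q1-0->q2 q1-1->q0 q2-0->q2 q2-1->q2

This is the complement of 'contains `00`'. Use the same substring-matching states — q0 through q2 holding how much of `00` has just been matched — but flip the accepting set: everything except the trap q2 accepts.
A 3-state machine:
        0   1  
>* q0   q1  q0 
 * q1   q2  q0 
   q2   q2  q2 
(> = start, * = accepting)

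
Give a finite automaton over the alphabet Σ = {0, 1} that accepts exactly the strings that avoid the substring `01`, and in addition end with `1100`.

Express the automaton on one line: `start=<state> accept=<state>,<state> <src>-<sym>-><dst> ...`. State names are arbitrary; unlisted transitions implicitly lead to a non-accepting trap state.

Handle the two conditions separately and then intersect. The first has 3 states tracking partial matches of the forbidden pattern `01`; the second has 5 states tracking how much of the suffix `1100` has currently been matched. A product state is a pair (one from each), accepting exactly when both do.
An 11-state machine:
          0    1  
>  q0     q1   q2 
   q1     q1   q3 
   q2     q1   q4 
   q3     q5   q6 
   q4     q7   q4 
   q5     q5   q3 
   q6     q8   q6 
   q7     q9   q3 
   q8    q10   q3 
 * q9     q1   q3 
   q10    q5   q3 
(> = start, * = accepting)

start=q0 accept=q9 q0-0->q1 q0-1->q2 q1-0->q1 q1-1->q3 q2-0->q1 q2-1->q4 q3-0->q5 q3-1->q6 q4-0->q7 q4-1->q4 q5-0->q5 q5-1->q3 q6-0->q8 q6-1->q6 q7-0->q9 q7-1->q3 q8-0->q10 q8-1->q3 q9-0->q1 q9-1->q3 q10-0->q5 q10-1->q3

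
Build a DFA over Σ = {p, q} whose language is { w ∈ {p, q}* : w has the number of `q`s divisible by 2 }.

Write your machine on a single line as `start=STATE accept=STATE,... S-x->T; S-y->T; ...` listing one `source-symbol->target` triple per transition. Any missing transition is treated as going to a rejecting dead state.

start=S0; accept=S0; S0-p->S0; S0-q->S1; S1-p->S1; S1-q->S0

Keep the running count of `q`s modulo 2: each `q` advances along the cycle S0 → S1 → S0 while other symbols loop. Accept at S0.
        p   q  
>* S0   S0  S1 
   S1   S1  S0 
(> = start, * = accepting)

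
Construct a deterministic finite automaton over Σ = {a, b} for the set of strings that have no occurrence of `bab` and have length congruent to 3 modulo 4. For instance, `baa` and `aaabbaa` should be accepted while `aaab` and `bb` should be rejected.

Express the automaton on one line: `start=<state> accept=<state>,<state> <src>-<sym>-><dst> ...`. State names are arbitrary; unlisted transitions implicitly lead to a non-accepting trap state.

start=q0 accept=q6,q7,q8 q0-a->q1 q0-b->q2 q1-a->q3 q1-b->q4 q2-a->q5 q2-b->q4 q3-a->q6 q3-b->q7 q4-a->q8 q4-b->q7 q5-a->q6 q5-b->q9 q6-a->q0 q6-b->q10 q7-a->q11 q7-b->q10 q8-a->q0 q8-b->q12 q9-a->q12 q9-b->q12 q10-a->q13 q10-b->q2 q11-a->q1 q11-b->q14 q12-a->q14 q12-b->q14 q13-a->q3 q13-b->q15 q14-a->q15 q14-b->q15 q15-a->q9 q15-b->q9

Build one automaton per condition and run them in lockstep. One (4 states) tracks partial matches of the forbidden pattern `bab`; the other (4 states) tracks the input length modulo 4. Each combined state is a pair, one component from each; accept when both components accept.
16 states suffice.
          a    b  
>  q0     q1   q2 
   q1     q3   q4 
   q2     q5   q4 
   q3     q6   q7 
   q4     q8   q7 
   q5     q6   q9 
 * q6     q0  q10 
 * q7    q11  q10 
 * q8     q0  q12 
   q9    q12  q12 
   q10   q13   q2 
   q11    q1  q14 
   q12   q14  q14 
   q13    q3  q15 
   q14   q15  q15 
   q15    q9   q9 
(> = start, * = accepting)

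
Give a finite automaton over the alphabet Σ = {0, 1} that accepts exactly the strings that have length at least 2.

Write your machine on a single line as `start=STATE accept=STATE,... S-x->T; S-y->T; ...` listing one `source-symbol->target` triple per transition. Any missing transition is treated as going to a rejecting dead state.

start=q0; accept=q2,q3; q0-0->q1; q0-1->q1; q1-0->q2; q1-1->q2; q2-0->q3; q2-1->q3; q3-0->q3; q3-1->q3

Count input length up to 3: every symbol moves from q0 toward q3, which means 'more than 2' and absorbs. Accept from {q2, q3}.
        0   1  
>  q0   q1  q1 
   q1   q2  q2 
 * q2   q3  q3 
 * q3   q3  q3 
(> = start, * = accepting)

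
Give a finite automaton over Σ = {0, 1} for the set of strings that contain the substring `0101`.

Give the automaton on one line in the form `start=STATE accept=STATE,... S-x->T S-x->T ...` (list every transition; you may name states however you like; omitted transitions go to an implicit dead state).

start=q0 accept=q4 q0-0->q1 q0-1->q0 q1-0->q1 q1-1->q2 q2-0->q3 q2-1->q0 q3-0->q1 q3-1->q4 q4-0->q4 q4-1->q4

States q0..q3 record the length of the longest prefix of `0101` that matches the current input suffix. Reaching q4 means `0101` has been seen, and we stay there forever. Accept from q4.
With 5 states:
        0   1  
>  q0   q1  q0 
   q1   q1  q2 
   q2   q3  q0 
   q3   q1  q4 
 * q4   q4  q4 
(> = start, * = accepting)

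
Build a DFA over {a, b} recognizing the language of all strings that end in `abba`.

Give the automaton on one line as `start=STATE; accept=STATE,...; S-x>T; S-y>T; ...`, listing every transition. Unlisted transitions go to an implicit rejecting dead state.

start=q0; accept=q4; q0-a>q1; q0-b>q0; q1-a>q1; q1-b>q2; q2-a>q1; q2-b>q3; q3-a>q4; q3-b>q0; q4-a>q1; q4-b>q2

Remember how much of `abba` the current input suffix matches. State q0 means no match yet; q1 means the last symbol is `a`; q2 means the last 2 symbols are `ab`; q3 means the last 3 symbols are `abb`; q4 means the last 4 symbols are `abba`. Only q4 accepts. On a mismatch, fall back to the longest proper suffix that is still a prefix of `abba`.
        a   b  
>  q0   q1  q0 
   q1   q1  q2 
   q2   q1  q3 
   q3   q4  q0 
 * q4   q1  q2 
(> = start, * = accepting)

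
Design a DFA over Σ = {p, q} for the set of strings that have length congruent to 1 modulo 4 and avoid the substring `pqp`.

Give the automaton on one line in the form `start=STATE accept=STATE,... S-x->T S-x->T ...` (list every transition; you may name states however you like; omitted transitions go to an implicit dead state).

Run two small machines in parallel and take their product. One (4 states) tracks the input length modulo 4; the other (4 states) tracks partial matches of the forbidden pattern `pqp`. Each combined state is a pair, one component from each; accept when both components accept.
A 16-state machine:
          p    q  
>  s0     s1   s2 
 * s1     s3   s4 
 * s2     s3   s5 
   s3     s6   s7 
   s4     s8   s9 
   s5     s6   s9 
   s6    s10  s11 
   s7    s12   s0 
   s8    s12  s12 
   s9    s10   s0 
   s10    s1  s13 
   s11   s14   s2 
   s12   s14  s14 
 * s13   s15   s5 
   s14   s15  s15 
   s15    s8   s8 
(> = start, * = accepting)

start=s0 accept=s1,s2,s13 s0-p->s1 s0-q->s2 s1-p->s3 s1-q->s4 s2-p->s3 s2-q->s5 s3-p->s6 s3-q->s7 s4-p->s8 s4-q->s9 s5-p->s6 s5-q->s9 s6-p->s10 s6-q->s11 s7-p->s12 s7-q->s0 s8-p->s12 s8-q->s12 s9-p->s10 s9-q->s0 s10-p->s1 s10-q->s13 s11-p->s14 s11-q->s2 s12-p->s14 s12-q->s14 s13-p->s15 s13-q->s5 s14-p->s15 s14-q->s15 s15-p->s8 s15-q->s8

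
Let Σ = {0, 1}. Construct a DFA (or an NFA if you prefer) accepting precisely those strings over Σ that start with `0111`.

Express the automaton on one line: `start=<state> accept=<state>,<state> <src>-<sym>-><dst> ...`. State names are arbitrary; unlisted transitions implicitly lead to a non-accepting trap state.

Walk along `0111` while the input agrees: from S0 take `0` to S1, and so on. Any deviation drops to the rejecting sink S5. Once S4 is reached the prefix is confirmed and every continuation is accepted.
With 6 states:
        0   1  
>  S0   S1  S5 
   S1   S5  S2 
   S2   S5  S3 
   S3   S5  S4 
 * S4   S4  S4 
   S5   S5  S5 
(> = start, * = accepting)

start=S0 accept=S4 S0-0->S1 S0-1->S5 S1-0->S5 S1-1->S2 S2-0->S5 S2-1->S3 S3-0->S5 S3-1->S4 S4-0->S4 S4-1->S4 S5-0->S5 S5-1->S5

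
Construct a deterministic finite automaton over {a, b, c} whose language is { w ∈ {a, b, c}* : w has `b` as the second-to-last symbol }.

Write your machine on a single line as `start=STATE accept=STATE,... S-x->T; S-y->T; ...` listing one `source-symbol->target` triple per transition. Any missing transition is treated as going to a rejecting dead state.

start=s0; accept=s7,s8,s9; s0-a->s1; s0-b->s2; s0-c->s3; s1-a->s4; s1-b->s5; s1-c->s6; s2-a->s7; s2-b->s8; s2-c->s9; s3-a->s10; s3-b->s11; s3-c->s12; s4-a->s4; s4-b->s5; s4-c->s6; s5-a->s7; s5-b->s8; s5-c->s9; s6-a->s10; s6-b->s11; s6-c->s12; s7-a->s4; s7-b->s5; s7-c->s6; s8-a->s7; s8-b->s8; s8-c->s9; s9-a->s10; s9-b->s11; s9-c->s12; s10-a->s4; s10-b->s5; s10-c->s6; s11-a->s7; s11-b->s8; s11-c->s9; s12-a->s10; s12-b->s11; s12-c->s12

A DFA must remember the last 2 symbols (since which symbol is second-to-last isn't known until the input ends). Use one state per possible window of the last ≤2 symbols; accept from those whose window starts with `b`.
          a    b    c  
>  s0     s1   s2   s3 
   s1     s4   s5   s6 
   s2     s7   s8   s9 
   s3    s10  s11  s12 
   s4     s4   s5   s6 
   s5     s7   s8   s9 
   s6    s10  s11  s12 
 * s7     s4   s5   s6 
 * s8     s7   s8   s9 
 * s9    s10  s11  s12 
   s10    s4   s5   s6 
   s11    s7   s8   s9 
   s12   s10  s11  s12 
(> = start, * = accepting)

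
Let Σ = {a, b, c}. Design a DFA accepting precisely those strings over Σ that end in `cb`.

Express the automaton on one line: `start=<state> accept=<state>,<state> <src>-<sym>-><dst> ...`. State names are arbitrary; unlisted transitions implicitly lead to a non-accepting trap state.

Remember how much of `cb` the current input suffix matches. State s0 means no match yet; s1 means the last symbol is `c`; s2 means the last 2 symbols are `cb`. Only s2 accepts. On a mismatch, fall back to the longest proper suffix that is still a prefix of `cb`.
A 3-state machine:
        a   b   c  
>  s0   s0  s0  s1 
   s1   s0  s2  s1 
 * s2   s0  s0  s1 
(> = start, * = accepting)

start=s0 accept=s2 s0-a->s0 s0-b->s0 s0-c->s1 s1-a->s0 s1-b->s2 s1-c->s1 s2-a->s0 s2-b->s0 s2-c->s1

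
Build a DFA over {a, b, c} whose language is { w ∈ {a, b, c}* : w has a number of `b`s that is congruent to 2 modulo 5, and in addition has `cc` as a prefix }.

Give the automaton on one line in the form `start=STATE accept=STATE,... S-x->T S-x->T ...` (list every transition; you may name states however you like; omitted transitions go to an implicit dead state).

start=q0 accept=q9 q0-a->q1 q0-b->q2 q0-c->q3 q1-a->q1 q1-b->q2 q1-c->q1 q2-a->q2 q2-b->q4 q2-c->q2 q3-a->q1 q3-b->q2 q3-c->q5 q4-a->q4 q4-b->q6 q4-c->q4 q5-a->q5 q5-b->q7 q5-c->q5 q6-a->q6 q6-b->q8 q6-c->q6 q7-a->q7 q7-b->q9 q7-c->q7 q8-a->q8 q8-b->q1 q8-c->q8 q9-a->q9 q9-b->q10 q9-c->q9 q10-a->q10 q10-b->q11 q10-c->q10 q11-a->q11 q11-b->q5 q11-c->q11

Build one automaton per condition and run them in lockstep. One (5 states) tracks the count of `b`s modulo 5; the other (4 states) tracks whether the input so far still matches the prefix `cc`. Each combined state is a pair, one component from each; accept when both components accept.
With 12 states:
          a    b    c  
>  q0     q1   q2   q3 
   q1     q1   q2   q1 
   q2     q2   q4   q2 
   q3     q1   q2   q5 
   q4     q4   q6   q4 
   q5     q5   q7   q5 
   q6     q6   q8   q6 
   q7     q7   q9   q7 
   q8     q8   q1   q8 
 * q9     q9  q10   q9 
   q10   q10  q11  q10 
   q11   q11   q5  q11 
(> = start, * = accepting)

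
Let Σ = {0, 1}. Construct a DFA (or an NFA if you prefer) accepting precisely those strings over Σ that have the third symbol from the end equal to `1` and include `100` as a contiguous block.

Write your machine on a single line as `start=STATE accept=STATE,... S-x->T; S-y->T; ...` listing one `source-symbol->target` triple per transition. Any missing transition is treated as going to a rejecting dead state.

Handle the two conditions separately and then intersect. The first has 15 states tracking the last 3 symbols read; the second has 4 states tracking whether and how much of `100` has been seen. A product state is a pair (one from each), accepting exactly when both do. After merging equivalent states the machine shrinks.
With 11 states:
          0    1  
>  q0     q0   q1 
   q1     q2   q1 
   q2     q3   q1 
 * q3     q4   q5 
   q4     q4   q5 
   q5     q6   q7 
   q6     q3   q8 
   q7     q9  q10 
 * q8     q6   q7 
 * q9     q3   q8 
 * q10    q9  q10 
(> = start, * = accepting)

start=q0; accept=q3,q8,q9,q10; q0-0->q0; q0-1->q1; q1-0->q2; q1-1->q1; q2-0->q3; q2-1->q1; q3-0->q4; q3-1->q5; q4-0->q4; q4-1->q5; q5-0->q6; q5-1->q7; q6-0->q3; q6-1->q8; q7-0->q9; q7-1->q10; q8-0->q6; q8-1->q7; q9-0->q3; q9-1->q8; q10-0->q9; q10-1->q10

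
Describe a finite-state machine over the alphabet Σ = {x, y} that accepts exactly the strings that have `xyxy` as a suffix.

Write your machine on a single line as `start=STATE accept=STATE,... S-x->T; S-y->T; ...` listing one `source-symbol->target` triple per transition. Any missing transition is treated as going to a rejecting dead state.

start=q0; accept=q4; q0-x->q1; q0-y->q0; q1-x->q1; q1-y->q2; q2-x->q3; q2-y->q0; q3-x->q1; q3-y->q4; q4-x->q3; q4-y->q0

Let each state record the length of the longest suffix of the input read so far that is also a prefix of `xyxy`. q1 means the last symbol is `x`; q2 means the last 2 symbols are `xy`; q3 means the last 3 symbols are `xyx`; q4 means the last 4 symbols are `xyxy`. Accept only at q4, where the string currently ends in `xyxy`.
A 5-state machine:
        x   y  
>  q0   q1  q0 
   q1   q1  q2 
   q2   q3  q0 
   q3   q1  q4 
 * q4   q3  q0 
(> = start, * = accepting)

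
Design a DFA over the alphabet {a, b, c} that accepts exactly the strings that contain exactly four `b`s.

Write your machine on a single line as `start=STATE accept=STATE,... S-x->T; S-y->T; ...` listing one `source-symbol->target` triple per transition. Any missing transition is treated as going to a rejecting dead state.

Count `b`s, saturating at 5: states q0 through q4 mean 0 through 4 `b`s seen; q5 means more than 4. Each `b` increments (capped at q5); other symbols loop. Accept from {q4}.
With 6 states:
        a   b   c  
>  q0   q0  q1  q0 
   q1   q1  q2  q1 
   q2   q2  q3  q2 
   q3   q3  q4  q3 
 * q4   q4  q5  q4 
   q5   q5  q5  q5 
(> = start, * = accepting)

start=q0; accept=q4; q0-a->q0; q0-b->q1; q0-c->q0; q1-a->q1; q1-b->q2; q1-c->q1; q2-a->q2; q2-b->q3; q2-c->q2; q3-a->q3; q3-b->q4; q3-c->q3; q4-a->q4; q4-b->q5; q4-c->q4; q5-a->q5; q5-b->q5; q5-c->q5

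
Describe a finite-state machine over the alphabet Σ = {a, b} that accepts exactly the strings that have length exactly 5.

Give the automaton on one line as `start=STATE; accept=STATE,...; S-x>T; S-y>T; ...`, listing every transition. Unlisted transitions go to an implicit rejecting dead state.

start=S0; accept=S5; S0-a>S1; S0-b>S1; S1-a>S2; S1-b>S2; S2-a>S3; S2-b>S3; S3-a>S4; S3-b>S4; S4-a>S5; S4-b>S5; S5-a>S6; S5-b>S6; S6-a>S6; S6-b>S6

Count input length up to 6: every symbol moves from S0 toward S6, which means 'more than 5' and absorbs. Accept from {S5}.
A 7-state machine:
        a   b  
>  S0   S1  S1 
   S1   S2  S2 
   S2   S3  S3 
   S3   S4  S4 
   S4   S5  S5 
 * S5   S6  S6 
   S6   S6  S6 
(> = start, * = accepting)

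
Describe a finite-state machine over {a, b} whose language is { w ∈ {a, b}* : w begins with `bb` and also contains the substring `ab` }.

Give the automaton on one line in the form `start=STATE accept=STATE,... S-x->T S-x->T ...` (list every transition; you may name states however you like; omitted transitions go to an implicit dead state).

Handle the two conditions separately and then intersect. One (4 states) tracks whether the input so far still matches the prefix `bb`; the other (3 states) tracks whether and how much of `ab` has been seen. Each combined state is a pair, one component from each; accept when both components accept.
A 7-state machine:
        a   b  
>  q0   q1  q2 
   q1   q1  q3 
   q2   q1  q4 
   q3   q3  q3 
   q4   q5  q4 
   q5   q5  q6 
 * q6   q6  q6 
(> = start, * = accepting)

start=q0 accept=q6 q0-a->q1 q0-b->q2 q1-a->q1 q1-b->q3 q2-a->q1 q2-b->q4 q3-a->q3 q3-b->q3 q4-a->q5 q4-b->q4 q5-a->q5 q5-b->q6 q6-a->q6 q6-b->q6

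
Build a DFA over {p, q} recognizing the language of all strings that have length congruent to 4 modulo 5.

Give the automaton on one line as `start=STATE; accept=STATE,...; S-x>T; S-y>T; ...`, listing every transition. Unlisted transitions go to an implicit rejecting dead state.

start=A; accept=E; A-p>B; A-q>B; B-p>C; B-q>C; C-p>D; C-q>D; D-p>E; D-q>E; E-p>A; E-q>A

Count input length modulo 5: every symbol advances one step around the cycle A → B → C → D → E → A. Accept at E.
       p  q 
>  A   B  B 
   B   C  C 
   C   D  D 
   D   E  E 
 * E   A  A 
(> = start, * = accepting)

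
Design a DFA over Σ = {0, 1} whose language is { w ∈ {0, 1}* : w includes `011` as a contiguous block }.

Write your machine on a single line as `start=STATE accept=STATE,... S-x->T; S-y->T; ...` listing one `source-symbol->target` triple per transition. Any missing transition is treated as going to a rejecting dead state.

Track how much of `011` has been matched so far: state A is no progress, D is the absorbing accept state reached once `011` has occurred. Intermediate states record partial matches; on a mismatch, fall back to the longest reusable overlap.
With 4 states:
       0  1 
>  A   B  A 
   B   B  C 
   C   B  D 
 * D   D  D 
(> = start, * = accepting)

start=A; accept=D; A-0->B; A-1->A; B-0->B; B-1->C; C-0->B; C-1->D; D-0->D; D-1->D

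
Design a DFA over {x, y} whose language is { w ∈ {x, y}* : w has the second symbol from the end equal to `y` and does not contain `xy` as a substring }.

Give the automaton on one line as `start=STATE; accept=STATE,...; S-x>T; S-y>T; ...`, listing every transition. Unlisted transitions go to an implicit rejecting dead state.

Handle the two conditions separately and then intersect. The first has 7 states tracking the last 2 symbols read; the second has 3 states tracking partial matches of the forbidden pattern `xy`. A product state is a pair (one from each), accepting exactly when both do. Minimizing collapses redundant product states.
        x   y  
>  q0   q1  q2 
   q1   q1  q1 
   q2   q3  q4 
 * q3   q1  q1 
 * q4   q3  q4 
(> = start, * = accepting)

start=q0; accept=q3,q4; q0-x>q1; q0-y>q2; q1-x>q1; q1-y>q1; q2-x>q3; q2-y>q4; q3-x>q1; q3-y>q1; q4-x>q3; q4-y>q4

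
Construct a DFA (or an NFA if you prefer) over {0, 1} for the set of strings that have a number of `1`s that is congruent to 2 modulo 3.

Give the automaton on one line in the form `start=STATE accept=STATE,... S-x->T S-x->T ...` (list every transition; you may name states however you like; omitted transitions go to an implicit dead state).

The only thing that matters is how many `1`s have appeared, reduced mod 3. Use one state per residue: s0 for 0, …, s2 for 2. Reading `1` moves to the next residue; anything else stays put. s2 is accepting.
A 3-state machine:
        0   1  
>  s0   s0  s1 
   s1   s1  s2 
 * s2   s2  s0 
(> = start, * = accepting)

start=s0 accept=s2 s0-0->s0 s0-1->s1 s1-0->s1 s1-1->s2 s2-0->s2 s2-1->s0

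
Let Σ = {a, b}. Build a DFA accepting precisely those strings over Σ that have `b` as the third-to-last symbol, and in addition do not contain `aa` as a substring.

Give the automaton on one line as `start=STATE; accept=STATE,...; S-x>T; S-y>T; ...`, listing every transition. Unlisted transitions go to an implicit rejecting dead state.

Run two small machines in parallel and take their product. One (15 states) tracks the last 3 symbols read; the other (3 states) tracks partial matches of the forbidden pattern `aa`. Each combined state is a pair, one component from each; accept when both components accept. Equivalent product states are then merged.
A 9-state machine:
        a   b  
>  s0   s1  s2 
   s1   s3  s2 
   s2   s4  s5 
   s3   s3  s3 
   s4   s3  s6 
   s5   s7  s8 
 * s6   s4  s5 
 * s7   s3  s6 
 * s8   s7  s8 
(> = start, * = accepting)

start=s0; accept=s6,s7,s8; s0-a>s1; s0-b>s2; s1-a>s3; s1-b>s2; s2-a>s4; s2-b>s5; s3-a>s3; s3-b>s3; s4-a>s3; s4-b>s6; s5-a>s7; s5-b>s8; s6-a>s4; s6-b>s5; s7-a>s3; s7-b>s6; s8-a>s7; s8-b>s8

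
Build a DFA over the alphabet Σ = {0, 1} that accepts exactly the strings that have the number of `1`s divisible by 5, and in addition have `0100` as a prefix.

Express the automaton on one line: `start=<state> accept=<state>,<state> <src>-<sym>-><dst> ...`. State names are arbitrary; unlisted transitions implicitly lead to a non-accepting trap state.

start=S0 accept=S13 S0-0->S1 S0-1->S2 S1-0->S3 S1-1->S4 S2-0->S2 S2-1->S5 S3-0->S3 S3-1->S2 S4-0->S6 S4-1->S5 S5-0->S5 S5-1->S7 S6-0->S8 S6-1->S5 S7-0->S7 S7-1->S9 S8-0->S8 S8-1->S10 S9-0->S9 S9-1->S3 S10-0->S10 S10-1->S11 S11-0->S11 S11-1->S12 S12-0->S12 S12-1->S13 S13-0->S13 S13-1->S8

Run two small machines in parallel and take their product. The first has 5 states tracking the count of `1`s modulo 5; the second has 6 states tracking whether the input so far still matches the prefix `0100`. A product state is a pair (one from each), accepting exactly when both do.
          0    1  
>  S0     S1   S2 
   S1     S3   S4 
   S2     S2   S5 
   S3     S3   S2 
   S4     S6   S5 
   S5     S5   S7 
   S6     S8   S5 
   S7     S7   S9 
   S8     S8  S10 
   S9     S9   S3 
   S10   S10  S11 
   S11   S11  S12 
   S12   S12  S13 
 * S13   S13   S8 
(> = start, * = accepting)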